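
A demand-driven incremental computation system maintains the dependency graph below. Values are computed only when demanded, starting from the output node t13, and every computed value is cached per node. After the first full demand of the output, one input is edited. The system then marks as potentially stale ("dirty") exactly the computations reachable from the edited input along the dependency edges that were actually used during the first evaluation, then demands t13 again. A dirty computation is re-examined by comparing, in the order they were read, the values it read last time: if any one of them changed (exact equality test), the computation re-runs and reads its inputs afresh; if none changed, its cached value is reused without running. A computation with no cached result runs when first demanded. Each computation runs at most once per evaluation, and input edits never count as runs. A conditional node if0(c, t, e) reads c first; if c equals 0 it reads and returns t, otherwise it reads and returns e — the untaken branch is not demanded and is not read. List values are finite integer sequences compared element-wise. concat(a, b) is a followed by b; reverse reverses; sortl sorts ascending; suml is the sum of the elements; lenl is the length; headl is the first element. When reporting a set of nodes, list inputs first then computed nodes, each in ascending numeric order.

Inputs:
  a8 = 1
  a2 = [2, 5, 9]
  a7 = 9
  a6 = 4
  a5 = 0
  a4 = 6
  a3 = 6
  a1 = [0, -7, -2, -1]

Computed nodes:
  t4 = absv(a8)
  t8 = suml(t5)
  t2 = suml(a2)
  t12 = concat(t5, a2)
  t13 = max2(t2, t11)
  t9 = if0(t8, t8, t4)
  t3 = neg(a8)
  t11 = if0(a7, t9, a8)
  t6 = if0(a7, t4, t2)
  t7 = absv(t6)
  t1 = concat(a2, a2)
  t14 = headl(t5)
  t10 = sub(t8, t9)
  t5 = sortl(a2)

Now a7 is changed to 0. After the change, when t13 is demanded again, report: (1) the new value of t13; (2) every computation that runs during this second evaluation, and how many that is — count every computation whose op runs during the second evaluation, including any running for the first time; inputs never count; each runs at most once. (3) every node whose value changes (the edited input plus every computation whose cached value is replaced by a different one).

First evaluation (everything demanded from the output):
  t2 = suml([2, 5, 9]) = 16
  t11 = if0(a7=9 -> else branch a8) = 1
  t13 = max2(16, 1) = 16

Propagation after the edit:
  t4: demanded for the first time — runs, produces 1.
  t5: demanded for the first time — runs, produces [2, 5, 9].
  t8: demanded for the first time — runs, produces 16.
  t9: demanded for the first time — runs, produces 1.
  t11: runs — a7 9->0; result 1 (same value as before).
  t13: checked — values it read are unchanged (t2 unchanged, t11 unchanged); reused cached 16 without running.

Key observation: a condition flipped, so demand reaches new nodes — t4, t5, t8, t9 run for the first time.

New value of t13: 16.
Computations that run: t4, t5, t8, t9, t11 — 5 in total.
Values that change: a7.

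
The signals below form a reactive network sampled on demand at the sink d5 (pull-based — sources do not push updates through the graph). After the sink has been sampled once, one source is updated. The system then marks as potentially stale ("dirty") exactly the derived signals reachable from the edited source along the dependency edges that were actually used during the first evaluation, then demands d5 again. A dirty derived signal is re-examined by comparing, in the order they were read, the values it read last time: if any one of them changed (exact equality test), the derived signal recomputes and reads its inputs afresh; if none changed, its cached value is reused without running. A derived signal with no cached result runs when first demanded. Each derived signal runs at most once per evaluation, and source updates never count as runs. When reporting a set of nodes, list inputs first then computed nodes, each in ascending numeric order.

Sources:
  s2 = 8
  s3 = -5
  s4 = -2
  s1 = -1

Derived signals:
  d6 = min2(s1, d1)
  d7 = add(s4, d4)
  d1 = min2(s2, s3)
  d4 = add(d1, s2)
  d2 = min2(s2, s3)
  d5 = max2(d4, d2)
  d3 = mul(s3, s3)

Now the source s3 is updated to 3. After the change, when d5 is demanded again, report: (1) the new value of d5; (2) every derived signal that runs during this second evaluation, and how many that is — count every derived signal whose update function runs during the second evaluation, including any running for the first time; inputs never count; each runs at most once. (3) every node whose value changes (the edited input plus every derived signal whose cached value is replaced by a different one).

Initial pass — values computed on the first demand:
  d1 = min2(8, -5) = -5
  d2 = min2(8, -5) = -5
  d4 = add(-5, 8) = 3
  d5 = max2(3, -5) = 3

Second demand — change propagation:
  d1: re-runs because s3 -5->3; new result 3.
  d2: re-runs because s3 -5->3; new result 3.
  d4: re-runs because d1 -5->3; new result 11.
  d5: re-runs because d4 3->11; d2 -5->3; new result 11.

d5 now evaluates to 11.
Run set: d1, d2, d4, d5 (4 run).
Changed values: s3, d1, d2, d4, d5.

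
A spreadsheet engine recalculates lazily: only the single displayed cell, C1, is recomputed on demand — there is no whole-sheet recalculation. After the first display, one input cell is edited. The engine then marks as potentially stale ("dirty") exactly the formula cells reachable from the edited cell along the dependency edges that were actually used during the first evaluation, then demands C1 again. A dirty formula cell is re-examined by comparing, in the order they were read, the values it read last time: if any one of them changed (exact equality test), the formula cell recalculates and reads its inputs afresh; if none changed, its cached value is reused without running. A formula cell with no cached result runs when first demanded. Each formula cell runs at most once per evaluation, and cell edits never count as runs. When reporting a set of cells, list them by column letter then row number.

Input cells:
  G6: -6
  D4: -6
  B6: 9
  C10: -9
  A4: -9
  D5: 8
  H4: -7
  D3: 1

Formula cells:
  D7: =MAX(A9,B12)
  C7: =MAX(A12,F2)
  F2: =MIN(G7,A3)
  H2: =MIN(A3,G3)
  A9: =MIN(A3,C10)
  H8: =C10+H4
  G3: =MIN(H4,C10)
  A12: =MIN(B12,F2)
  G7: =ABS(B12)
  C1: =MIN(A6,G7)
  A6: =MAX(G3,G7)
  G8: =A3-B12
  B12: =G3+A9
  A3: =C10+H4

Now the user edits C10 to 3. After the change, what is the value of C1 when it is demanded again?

First evaluation (everything demanded from the output):
  A3 = -9 + -7 = -16
  A9 = MIN(-16, -9) = -16
  G3 = MIN(-7, -9) = -9
  B12 = -9 + -16 = -25
  G7 = ABS(-25) = 25
  A6 = MAX(-9, 25) = 25
  C1 = MIN(25, 25) = 25

Propagation after the edit:
  A3: runs — C10 -9->3; result -4.
  A9: runs — A3 -16->-4; C10 -9->3; result -4.
  G3: runs — C10 -9->3; result -7.
  B12: runs — G3 -9->-7; A9 -16->-4; result -11.
  G7: runs — B12 -25->-11; result 11.
  A6: runs — G3 -9->-7; G7 25->11; result 11.
  C1: runs — A6 25->11; G7 25->11; result 11.

New value of C1: 11.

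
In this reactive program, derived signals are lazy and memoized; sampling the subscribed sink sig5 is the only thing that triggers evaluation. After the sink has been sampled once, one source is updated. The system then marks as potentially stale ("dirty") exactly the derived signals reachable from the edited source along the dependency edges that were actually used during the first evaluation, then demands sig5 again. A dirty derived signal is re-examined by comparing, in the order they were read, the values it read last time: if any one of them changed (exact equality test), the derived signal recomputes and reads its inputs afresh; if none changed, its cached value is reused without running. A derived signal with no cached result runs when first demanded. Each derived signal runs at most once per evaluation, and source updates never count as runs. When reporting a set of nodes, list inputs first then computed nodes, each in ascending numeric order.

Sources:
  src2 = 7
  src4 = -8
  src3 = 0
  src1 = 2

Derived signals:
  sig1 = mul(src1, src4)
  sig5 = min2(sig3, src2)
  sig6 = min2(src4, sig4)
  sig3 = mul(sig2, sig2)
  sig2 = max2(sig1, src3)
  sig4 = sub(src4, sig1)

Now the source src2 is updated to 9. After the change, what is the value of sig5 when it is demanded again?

First demand of the output computes:
  sig1 = mul(2, -8) = -16
  sig2 = max2(-16, 0) = 0
  sig3 = mul(0, 0) = 0
  sig5 = min2(0, 7) = 0

After the edit, cleaning proceeds:
  sig5: a read changed (src2 7->9) — executes, giving 0 — identical to its old value.

Demanding sig5 again yields 0.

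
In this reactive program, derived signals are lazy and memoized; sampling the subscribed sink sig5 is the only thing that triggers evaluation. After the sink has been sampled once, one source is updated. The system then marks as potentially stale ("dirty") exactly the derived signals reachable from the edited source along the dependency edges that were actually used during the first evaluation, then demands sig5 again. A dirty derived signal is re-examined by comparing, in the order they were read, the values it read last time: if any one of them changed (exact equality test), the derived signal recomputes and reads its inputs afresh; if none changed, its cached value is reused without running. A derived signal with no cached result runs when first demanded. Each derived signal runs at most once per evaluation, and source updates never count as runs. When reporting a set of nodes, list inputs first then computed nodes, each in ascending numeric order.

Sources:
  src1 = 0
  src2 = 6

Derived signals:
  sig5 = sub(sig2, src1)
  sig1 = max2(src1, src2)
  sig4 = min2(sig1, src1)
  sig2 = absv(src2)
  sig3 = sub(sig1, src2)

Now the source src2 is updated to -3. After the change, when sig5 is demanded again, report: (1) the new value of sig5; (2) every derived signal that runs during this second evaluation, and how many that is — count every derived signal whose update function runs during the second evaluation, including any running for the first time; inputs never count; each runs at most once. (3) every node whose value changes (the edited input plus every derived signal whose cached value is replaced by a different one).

First demand of the output computes:
  sig2 = absv(6) = 6
  sig5 = sub(6, 0) = 6

After the edit, cleaning proceeds:
  sig2: a read changed (src2 6->-3) — executes, giving 3.
  sig5: a read changed (sig2 6->3) — executes, giving 3.

Demanding sig5 again yields 3.
2 derived signals run: sig2, sig5.
The nodes whose values change: src2, sig2, sig5.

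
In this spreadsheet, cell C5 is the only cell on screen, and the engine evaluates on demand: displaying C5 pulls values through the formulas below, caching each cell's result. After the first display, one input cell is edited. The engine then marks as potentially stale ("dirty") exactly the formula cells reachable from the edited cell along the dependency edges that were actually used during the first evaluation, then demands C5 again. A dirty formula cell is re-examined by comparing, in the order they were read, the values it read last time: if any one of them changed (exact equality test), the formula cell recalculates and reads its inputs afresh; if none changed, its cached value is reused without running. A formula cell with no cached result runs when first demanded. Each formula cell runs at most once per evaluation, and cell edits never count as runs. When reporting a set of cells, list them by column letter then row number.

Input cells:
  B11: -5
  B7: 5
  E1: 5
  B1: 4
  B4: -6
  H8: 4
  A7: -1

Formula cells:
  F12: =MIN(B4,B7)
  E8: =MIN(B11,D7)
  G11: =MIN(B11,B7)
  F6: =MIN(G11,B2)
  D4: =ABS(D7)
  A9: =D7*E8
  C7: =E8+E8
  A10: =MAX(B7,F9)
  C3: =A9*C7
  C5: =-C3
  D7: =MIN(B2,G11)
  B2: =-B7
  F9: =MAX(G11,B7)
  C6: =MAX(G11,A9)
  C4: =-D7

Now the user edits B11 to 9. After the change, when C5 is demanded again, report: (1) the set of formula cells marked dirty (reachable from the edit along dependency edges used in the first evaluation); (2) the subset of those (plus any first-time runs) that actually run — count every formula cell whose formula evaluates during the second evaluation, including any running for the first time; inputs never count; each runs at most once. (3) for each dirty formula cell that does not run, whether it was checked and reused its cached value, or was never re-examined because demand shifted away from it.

Dirty set: A9, C3, C5, C7, D7, E8, G11.
Run set: D7, E8, G11 (3 run).
Re-examined without running (cache reused): A9, C3, C5, C7.
The important point: at C7 every value read last time is unchanged, so the dirty flag clears without a run.

Initial pass — values computed on the first demand:
  B2 = -(5) = -5
  G11 = MIN(-5, 5) = -5
  D7 = MIN(-5, -5) = -5
  E8 = MIN(-5, -5) = -5
  A9 = -5 * -5 = 25
  C7 = -5 + -5 = -10
  C3 = 25 * -10 = -250
  C5 = -(-250) = 250

Second demand — change propagation:
  G11: re-runs because B11 -5->9; new result 5.
  D7: re-runs because G11 -5->5; new result -5 (unchanged).
  E8: re-runs because B11 -5->9; new result -5 (unchanged).
  A9: re-examined; everything it read last time is the same (D7 unchanged, E8 unchanged) — cache 25 kept, no run.
  C7: re-examined; everything it read last time is the same (E8 unchanged, E8 unchanged) — cache -10 kept, no run.
  C3: re-examined; everything it read last time is the same (A9 unchanged, C7 unchanged) — cache -250 kept, no run.
  C5: re-examined; everything it read last time is the same (C3 unchanged) — cache 250 kept, no run.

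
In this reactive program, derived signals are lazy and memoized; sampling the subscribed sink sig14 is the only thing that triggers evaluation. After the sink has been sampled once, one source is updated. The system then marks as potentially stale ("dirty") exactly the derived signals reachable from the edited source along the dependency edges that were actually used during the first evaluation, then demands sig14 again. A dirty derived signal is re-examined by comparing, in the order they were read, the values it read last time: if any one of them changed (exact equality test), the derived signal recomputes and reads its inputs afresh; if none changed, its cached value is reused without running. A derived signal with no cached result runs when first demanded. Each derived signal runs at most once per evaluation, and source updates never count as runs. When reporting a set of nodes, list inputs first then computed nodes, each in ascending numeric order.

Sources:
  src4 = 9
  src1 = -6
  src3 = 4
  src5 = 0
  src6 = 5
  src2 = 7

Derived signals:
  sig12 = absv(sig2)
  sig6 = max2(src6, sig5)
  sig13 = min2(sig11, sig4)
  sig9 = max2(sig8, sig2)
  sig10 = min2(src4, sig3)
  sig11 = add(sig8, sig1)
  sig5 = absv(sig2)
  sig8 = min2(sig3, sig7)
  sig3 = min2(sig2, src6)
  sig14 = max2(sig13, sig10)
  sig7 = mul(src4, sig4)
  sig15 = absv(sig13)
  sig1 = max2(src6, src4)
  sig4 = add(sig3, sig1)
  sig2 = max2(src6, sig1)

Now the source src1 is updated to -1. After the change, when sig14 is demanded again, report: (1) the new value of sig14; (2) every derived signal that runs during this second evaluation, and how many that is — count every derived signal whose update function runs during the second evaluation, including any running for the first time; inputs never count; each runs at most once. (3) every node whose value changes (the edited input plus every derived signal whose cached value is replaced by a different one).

First demand of the output computes:
  sig1 = max2(5, 9) = 9
  sig2 = max2(5, 9) = 9
  sig3 = min2(9, 5) = 5
  sig4 = add(5, 9) = 14
  sig7 = mul(9, 14) = 126
  sig8 = min2(5, 126) = 5
  sig10 = min2(9, 5) = 5
  sig11 = add(5, 9) = 14
  sig13 = min2(14, 14) = 14
  sig14 = max2(14, 5) = 14

After the edit, cleaning proceeds:
  no node depends on src1 at all; the second demand re-runs nothing.

Note the shortcut — nothing in the graph depends on src1 at all, so no recomputation happens.

Demanding sig14 again yields 14.
0 derived signals run: none.
The nodes whose values change: src1.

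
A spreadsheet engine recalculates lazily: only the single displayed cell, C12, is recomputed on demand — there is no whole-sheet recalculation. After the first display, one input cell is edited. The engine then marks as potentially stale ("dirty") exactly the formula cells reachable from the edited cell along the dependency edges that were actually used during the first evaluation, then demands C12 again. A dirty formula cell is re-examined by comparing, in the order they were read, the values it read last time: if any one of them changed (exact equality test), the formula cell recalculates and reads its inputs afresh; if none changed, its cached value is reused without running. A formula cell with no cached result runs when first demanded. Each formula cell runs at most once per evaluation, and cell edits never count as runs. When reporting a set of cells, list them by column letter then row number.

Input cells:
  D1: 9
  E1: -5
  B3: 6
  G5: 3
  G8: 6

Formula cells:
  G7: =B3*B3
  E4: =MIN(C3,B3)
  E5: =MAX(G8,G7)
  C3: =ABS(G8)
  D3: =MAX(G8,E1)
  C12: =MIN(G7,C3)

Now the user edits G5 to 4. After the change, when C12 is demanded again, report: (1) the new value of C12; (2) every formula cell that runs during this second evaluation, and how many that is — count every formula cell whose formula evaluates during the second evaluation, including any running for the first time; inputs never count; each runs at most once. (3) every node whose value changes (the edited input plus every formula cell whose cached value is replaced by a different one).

New value of C12: 6.
Formula cells that run: none — 0 in total.
Values that change: G5.
Key observation: G5 is never demanded by the output, so the edit triggers no recomputation at all.

First evaluation (everything demanded from the output):
  C3 = ABS(6) = 6
  G7 = 6 * 6 = 36
  C12 = MIN(36, 6) = 6

Propagation after the edit:
  G5 feeds no computation that the output demands — nothing is marked dirty and nothing runs.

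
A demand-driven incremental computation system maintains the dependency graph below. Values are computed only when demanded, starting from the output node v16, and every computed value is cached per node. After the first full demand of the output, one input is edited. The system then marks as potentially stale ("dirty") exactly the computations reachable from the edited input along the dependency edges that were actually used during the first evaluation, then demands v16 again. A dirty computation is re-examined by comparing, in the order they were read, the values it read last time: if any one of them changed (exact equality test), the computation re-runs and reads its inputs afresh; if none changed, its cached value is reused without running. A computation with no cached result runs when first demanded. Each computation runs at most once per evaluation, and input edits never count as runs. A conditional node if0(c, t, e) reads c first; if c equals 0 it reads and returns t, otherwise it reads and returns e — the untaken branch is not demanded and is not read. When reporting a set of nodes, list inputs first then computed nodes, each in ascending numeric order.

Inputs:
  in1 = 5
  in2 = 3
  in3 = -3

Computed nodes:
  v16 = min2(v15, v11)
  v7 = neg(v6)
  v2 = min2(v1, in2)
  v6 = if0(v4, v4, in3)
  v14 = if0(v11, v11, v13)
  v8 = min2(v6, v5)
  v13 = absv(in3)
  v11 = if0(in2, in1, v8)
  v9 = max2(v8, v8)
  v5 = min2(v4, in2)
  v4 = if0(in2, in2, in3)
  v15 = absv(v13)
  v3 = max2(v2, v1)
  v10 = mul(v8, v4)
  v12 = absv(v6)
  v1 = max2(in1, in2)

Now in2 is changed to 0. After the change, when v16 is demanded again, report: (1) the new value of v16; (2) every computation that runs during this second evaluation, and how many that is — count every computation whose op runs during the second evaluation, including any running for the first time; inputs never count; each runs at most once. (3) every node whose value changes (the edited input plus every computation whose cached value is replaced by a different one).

First evaluation (everything demanded from the output):
  v4 = if0(in2=3 -> else branch in3) = -3
  v5 = min2(-3, 3) = -3
  v6 = if0(v4=-3 -> else branch in3) = -3
  v8 = min2(-3, -3) = -3
  v11 = if0(in2=3 -> else branch v8) = -3
  v13 = absv(-3) = 3
  v15 = absv(3) = 3
  v16 = min2(3, -3) = -3

Propagation after the edit:
  v4: marked dirty but never re-examined — demand shifted away from it.
  v5: marked dirty but never re-examined — demand shifted away from it.
  v6: marked dirty but never re-examined — demand shifted away from it.
  v8: marked dirty but never re-examined — demand shifted away from it.
  v11: runs — in2 3->0; result 5.
  v16: runs — v11 -3->5; result 3.

Key observation: a condition flipped, so demand moved to the other branch — v4, v5, v6, v8 are never re-examined.

New value of v16: 3.
Computations that run: v11, v16 — 2 in total.
Values that change: in2, v11, v16.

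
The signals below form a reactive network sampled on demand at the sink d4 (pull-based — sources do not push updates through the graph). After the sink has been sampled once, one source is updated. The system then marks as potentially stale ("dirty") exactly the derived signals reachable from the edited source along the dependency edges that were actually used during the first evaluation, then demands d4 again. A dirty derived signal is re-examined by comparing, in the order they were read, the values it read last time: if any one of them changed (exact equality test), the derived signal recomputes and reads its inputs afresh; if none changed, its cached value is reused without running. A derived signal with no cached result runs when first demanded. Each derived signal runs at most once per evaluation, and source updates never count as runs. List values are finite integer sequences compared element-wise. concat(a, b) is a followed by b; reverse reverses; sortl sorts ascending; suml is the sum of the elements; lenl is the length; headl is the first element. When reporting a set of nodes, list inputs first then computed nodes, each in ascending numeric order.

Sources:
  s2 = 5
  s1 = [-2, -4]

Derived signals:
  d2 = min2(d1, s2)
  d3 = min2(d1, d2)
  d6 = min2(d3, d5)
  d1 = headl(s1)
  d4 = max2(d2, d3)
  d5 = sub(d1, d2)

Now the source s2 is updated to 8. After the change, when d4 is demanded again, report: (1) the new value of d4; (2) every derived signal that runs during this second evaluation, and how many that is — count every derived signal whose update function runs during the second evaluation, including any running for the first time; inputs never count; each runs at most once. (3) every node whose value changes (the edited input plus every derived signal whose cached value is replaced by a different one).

d4 now evaluates to -2.
Run set: d2 (1 run).
Changed values: s2.
The important point: d2 recomputes to an identical value, and the output ends up unchanged.

Initial pass — values computed on the first demand:
  d1 = headl([-2, -4]) = -2
  d2 = min2(-2, 5) = -2
  d3 = min2(-2, -2) = -2
  d4 = max2(-2, -2) = -2

Second demand — change propagation:
  d2: re-runs because s2 5->8; new result -2 (unchanged).
  d3: re-examined; everything it read last time is the same (d1 unchanged, d2 unchanged) — cache -2 kept, no run.
  d4: re-examined; everything it read last time is the same (d2 unchanged, d3 unchanged) — cache -2 kept, no run.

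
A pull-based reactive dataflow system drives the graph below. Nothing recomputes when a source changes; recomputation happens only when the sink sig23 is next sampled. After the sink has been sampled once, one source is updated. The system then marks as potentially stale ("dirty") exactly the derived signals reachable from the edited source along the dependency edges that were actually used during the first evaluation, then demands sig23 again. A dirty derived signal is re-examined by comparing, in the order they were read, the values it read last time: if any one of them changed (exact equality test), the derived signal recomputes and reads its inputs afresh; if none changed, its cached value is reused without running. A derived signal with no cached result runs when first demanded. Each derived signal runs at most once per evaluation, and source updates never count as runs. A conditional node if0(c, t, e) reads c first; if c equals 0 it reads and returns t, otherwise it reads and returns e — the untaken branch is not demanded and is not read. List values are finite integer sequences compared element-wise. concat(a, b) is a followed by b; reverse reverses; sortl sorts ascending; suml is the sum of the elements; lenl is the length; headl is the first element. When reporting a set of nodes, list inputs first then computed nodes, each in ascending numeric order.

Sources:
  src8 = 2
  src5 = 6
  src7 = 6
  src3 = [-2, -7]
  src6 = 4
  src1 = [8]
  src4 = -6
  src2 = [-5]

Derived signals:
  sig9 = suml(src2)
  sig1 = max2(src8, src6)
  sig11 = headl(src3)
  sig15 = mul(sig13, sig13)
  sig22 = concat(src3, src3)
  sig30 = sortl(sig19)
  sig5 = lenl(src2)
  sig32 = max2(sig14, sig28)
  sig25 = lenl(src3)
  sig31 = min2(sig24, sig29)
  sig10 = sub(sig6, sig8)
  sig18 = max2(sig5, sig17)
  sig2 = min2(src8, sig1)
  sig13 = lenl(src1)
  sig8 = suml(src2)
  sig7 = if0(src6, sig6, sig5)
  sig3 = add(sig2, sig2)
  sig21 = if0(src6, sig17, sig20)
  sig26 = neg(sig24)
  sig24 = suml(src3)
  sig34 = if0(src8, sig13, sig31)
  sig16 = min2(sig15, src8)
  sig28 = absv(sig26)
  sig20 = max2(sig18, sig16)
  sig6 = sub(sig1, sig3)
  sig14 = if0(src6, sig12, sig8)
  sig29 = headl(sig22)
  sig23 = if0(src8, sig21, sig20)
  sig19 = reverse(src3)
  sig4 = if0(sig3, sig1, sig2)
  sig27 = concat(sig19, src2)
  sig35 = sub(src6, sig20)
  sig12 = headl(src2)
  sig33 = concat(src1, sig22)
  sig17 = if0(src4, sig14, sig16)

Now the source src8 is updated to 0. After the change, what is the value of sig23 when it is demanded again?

New value of sig23: 1.
Key observation: a condition flipped, so demand reaches new nodes — sig21 runs for the first time.

First evaluation (everything demanded from the output):
  sig5 = lenl([-5]) = 1
  sig13 = lenl([8]) = 1
  sig15 = mul(1, 1) = 1
  sig16 = min2(1, 2) = 1
  sig17 = if0(src4=-6 -> else branch sig16) = 1
  sig18 = max2(1, 1) = 1
  sig20 = max2(1, 1) = 1
  sig23 = if0(src8=2 -> else branch sig20) = 1

Propagation after the edit:
  sig16: runs — src8 2->0; result 0.
  sig17: runs — sig16 1->0; result 0.
  sig18: runs — sig17 1->0; result 1 (same value as before).
  sig20: runs — sig16 1->0; result 1 (same value as before).
  sig21: demanded for the first time — runs, produces 1.
  sig23: runs — src8 2->0; result 1 (same value as before).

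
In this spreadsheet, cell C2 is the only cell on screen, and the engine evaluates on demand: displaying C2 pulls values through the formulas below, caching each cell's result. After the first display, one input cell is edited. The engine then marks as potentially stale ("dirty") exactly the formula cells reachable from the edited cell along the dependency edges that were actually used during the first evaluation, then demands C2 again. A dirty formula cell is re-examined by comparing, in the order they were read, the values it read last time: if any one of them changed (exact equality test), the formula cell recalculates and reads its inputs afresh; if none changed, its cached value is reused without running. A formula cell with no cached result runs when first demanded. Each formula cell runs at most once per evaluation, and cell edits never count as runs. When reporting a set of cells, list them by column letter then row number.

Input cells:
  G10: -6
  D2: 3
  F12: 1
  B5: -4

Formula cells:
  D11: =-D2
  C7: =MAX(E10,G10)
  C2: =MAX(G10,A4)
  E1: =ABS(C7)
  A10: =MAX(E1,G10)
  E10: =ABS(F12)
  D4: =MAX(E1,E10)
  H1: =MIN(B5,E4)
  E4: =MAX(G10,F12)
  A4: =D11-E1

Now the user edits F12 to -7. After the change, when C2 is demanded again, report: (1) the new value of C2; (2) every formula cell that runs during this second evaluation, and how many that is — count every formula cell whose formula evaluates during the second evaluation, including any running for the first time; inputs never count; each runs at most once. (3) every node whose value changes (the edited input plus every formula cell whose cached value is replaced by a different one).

Initial pass — values computed on the first demand:
  D11 = -(3) = -3
  E10 = ABS(1) = 1
  C7 = MAX(1, -6) = 1
  E1 = ABS(1) = 1
  A4 = -3 - 1 = -4
  C2 = MAX(-6, -4) = -4

Second demand — change propagation:
  E10: re-runs because F12 1->-7; new result 7.
  C7: re-runs because E10 1->7; new result 7.
  E1: re-runs because C7 1->7; new result 7.
  A4: re-runs because E1 1->7; new result -10.
  C2: re-runs because A4 -4->-10; new result -6.

C2 now evaluates to -6.
Run set: A4, C2, C7, E1, E10 (5 run).
Changed values: A4, C2, C7, E1, E10, F12.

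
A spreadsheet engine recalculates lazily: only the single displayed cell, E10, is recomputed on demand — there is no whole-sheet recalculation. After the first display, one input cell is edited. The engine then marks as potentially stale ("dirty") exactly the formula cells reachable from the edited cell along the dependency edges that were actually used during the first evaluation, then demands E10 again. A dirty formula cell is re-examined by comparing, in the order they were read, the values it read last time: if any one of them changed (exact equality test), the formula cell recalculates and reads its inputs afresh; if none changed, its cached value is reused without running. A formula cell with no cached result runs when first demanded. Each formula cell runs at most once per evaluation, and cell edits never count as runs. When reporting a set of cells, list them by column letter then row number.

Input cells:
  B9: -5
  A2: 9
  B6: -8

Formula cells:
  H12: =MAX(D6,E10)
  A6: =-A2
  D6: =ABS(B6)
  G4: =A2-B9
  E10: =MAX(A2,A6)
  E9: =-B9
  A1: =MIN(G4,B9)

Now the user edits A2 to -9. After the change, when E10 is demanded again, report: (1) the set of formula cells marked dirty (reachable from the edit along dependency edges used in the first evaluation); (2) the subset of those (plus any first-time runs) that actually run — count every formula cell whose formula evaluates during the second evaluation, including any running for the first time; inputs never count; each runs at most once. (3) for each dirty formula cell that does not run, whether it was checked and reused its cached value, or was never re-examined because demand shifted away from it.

First evaluation (everything demanded from the output):
  A6 = -(9) = -9
  E10 = MAX(9, -9) = 9

Propagation after the edit:
  A6: runs — A2 9->-9; result 9.
  E10: runs — A2 9->-9; A6 -9->9; result 9 (same value as before).

Marked dirty: A6, E10.
Formula cells that run: A6, E10 — 2 in total.
Every dirty formula cell ran.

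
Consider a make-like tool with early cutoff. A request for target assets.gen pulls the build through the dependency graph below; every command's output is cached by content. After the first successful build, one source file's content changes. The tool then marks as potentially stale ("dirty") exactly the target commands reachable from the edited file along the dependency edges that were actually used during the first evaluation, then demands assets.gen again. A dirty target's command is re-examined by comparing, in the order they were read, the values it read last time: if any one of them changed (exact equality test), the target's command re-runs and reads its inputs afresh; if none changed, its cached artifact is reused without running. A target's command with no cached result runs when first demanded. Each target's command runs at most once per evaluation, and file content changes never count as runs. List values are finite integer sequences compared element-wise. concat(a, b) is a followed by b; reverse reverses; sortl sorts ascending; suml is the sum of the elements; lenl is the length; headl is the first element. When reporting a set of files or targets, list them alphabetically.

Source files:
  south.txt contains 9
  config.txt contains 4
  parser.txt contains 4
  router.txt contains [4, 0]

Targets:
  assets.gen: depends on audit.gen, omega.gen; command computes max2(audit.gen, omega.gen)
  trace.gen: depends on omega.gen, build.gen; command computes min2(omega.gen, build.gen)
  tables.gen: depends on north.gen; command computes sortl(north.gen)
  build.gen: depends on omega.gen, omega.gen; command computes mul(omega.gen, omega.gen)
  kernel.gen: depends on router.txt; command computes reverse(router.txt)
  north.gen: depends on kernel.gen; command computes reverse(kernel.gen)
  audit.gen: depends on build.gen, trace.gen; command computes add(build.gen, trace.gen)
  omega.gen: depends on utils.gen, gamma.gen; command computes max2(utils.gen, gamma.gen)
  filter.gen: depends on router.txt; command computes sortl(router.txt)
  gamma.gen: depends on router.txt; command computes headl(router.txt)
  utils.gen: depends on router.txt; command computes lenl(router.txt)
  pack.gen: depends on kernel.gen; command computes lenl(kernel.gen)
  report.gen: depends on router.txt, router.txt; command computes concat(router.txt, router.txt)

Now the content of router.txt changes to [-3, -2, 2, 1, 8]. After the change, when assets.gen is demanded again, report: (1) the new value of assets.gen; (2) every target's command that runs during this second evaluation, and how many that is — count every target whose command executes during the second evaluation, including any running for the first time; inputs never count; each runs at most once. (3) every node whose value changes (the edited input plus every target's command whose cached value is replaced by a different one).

First demand of the output computes:
  gamma.gen = headl([4, 0]) = 4
  utils.gen = lenl([4, 0]) = 2
  omega.gen = max2(2, 4) = 4
  build.gen = mul(4, 4) = 16
  trace.gen = min2(4, 16) = 4
  audit.gen = add(16, 4) = 20
  assets.gen = max2(20, 4) = 20

After the edit, cleaning proceeds:
  gamma.gen: a read changed (router.txt [4, 0]->[-3, -2, 2, 1, 8]) — executes, giving -3.
  utils.gen: a read changed (router.txt [4, 0]->[-3, -2, 2, 1, 8]) — executes, giving 5.
  omega.gen: a read changed (utils.gen 2->5; gamma.gen 4->-3) — executes, giving 5.
  build.gen: a read changed (omega.gen 4->5; omega.gen 4->5) — executes, giving 25.
  trace.gen: a read changed (omega.gen 4->5; build.gen 16->25) — executes, giving 5.
  audit.gen: a read changed (build.gen 16->25; trace.gen 4->5) — executes, giving 30.
  assets.gen: a read changed (audit.gen 20->30; omega.gen 4->5) — executes, giving 30.

Demanding assets.gen again yields 30.
7 target commands run: assets.gen, audit.gen, build.gen, gamma.gen, omega.gen, trace.gen, utils.gen.
The nodes whose values change: assets.gen, audit.gen, build.gen, gamma.gen, omega.gen, router.txt, trace.gen, utils.gen.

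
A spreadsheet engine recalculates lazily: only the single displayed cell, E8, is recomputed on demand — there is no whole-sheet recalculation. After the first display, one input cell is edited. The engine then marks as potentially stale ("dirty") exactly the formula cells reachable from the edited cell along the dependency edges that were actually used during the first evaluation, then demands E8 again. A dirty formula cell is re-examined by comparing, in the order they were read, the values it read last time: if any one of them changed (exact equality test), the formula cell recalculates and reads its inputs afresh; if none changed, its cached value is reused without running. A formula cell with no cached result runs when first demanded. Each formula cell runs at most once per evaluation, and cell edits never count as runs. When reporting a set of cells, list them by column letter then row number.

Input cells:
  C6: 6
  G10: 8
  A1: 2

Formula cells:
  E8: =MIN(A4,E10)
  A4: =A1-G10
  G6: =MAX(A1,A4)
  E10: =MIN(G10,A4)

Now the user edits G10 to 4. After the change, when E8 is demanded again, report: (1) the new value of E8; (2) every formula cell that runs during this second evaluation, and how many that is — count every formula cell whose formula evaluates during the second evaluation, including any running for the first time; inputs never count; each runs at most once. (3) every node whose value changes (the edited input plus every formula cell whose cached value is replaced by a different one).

New value of E8: -2.
Formula cells that run: A4, E8, E10 — 3 in total.
Values that change: A4, E8, E10, G10.

First evaluation (everything demanded from the output):
  A4 = 2 - 8 = -6
  E10 = MIN(8, -6) = -6
  E8 = MIN(-6, -6) = -6

Propagation after the edit:
  A4: runs — G10 8->4; result -2.
  E10: runs — G10 8->4; A4 -6->-2; result -2.
  E8: runs — A4 -6->-2; E10 -6->-2; result -2.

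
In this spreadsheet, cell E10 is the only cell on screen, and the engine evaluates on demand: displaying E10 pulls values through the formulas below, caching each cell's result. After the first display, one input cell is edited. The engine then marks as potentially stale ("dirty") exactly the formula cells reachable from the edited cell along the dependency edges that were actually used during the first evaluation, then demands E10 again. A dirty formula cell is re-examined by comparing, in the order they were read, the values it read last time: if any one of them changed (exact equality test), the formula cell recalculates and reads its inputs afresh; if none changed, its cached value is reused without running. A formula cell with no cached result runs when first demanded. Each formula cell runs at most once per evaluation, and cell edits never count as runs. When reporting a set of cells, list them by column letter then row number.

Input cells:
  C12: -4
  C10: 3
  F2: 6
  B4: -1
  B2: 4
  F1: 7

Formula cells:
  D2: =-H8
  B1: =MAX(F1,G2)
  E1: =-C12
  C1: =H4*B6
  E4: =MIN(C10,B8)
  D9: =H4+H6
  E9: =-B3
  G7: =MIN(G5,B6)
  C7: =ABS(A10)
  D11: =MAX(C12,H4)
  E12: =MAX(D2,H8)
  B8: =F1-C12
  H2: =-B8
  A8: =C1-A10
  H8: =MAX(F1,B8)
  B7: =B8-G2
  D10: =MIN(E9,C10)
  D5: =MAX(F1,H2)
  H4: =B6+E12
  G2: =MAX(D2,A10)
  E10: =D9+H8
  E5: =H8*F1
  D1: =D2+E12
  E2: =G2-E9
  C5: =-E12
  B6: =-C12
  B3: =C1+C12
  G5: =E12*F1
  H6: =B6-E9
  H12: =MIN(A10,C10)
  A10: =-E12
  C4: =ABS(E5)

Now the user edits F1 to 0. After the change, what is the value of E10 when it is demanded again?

E10 now evaluates to 44.

Initial pass — values computed on the first demand:
  B6 = -(-4) = 4
  B8 = 7 - -4 = 11
  H8 = MAX(7, 11) = 11
  D2 = -(11) = -11
  E12 = MAX(-11, 11) = 11
  H4 = 4 + 11 = 15
  C1 = 15 * 4 = 60
  B3 = 60 + -4 = 56
  E9 = -(56) = -56
  H6 = 4 - -56 = 60
  D9 = 15 + 60 = 75
  E10 = 75 + 11 = 86

Second demand — change propagation:
  B8: re-runs because F1 7->0; new result 4.
  H8: re-runs because F1 7->0; B8 11->4; new result 4.
  D2: re-runs because H8 11->4; new result -4.
  E12: re-runs because D2 -11->-4; H8 11->4; new result 4.
  H4: re-runs because E12 11->4; new result 8.
  C1: re-runs because H4 15->8; new result 32.
  B3: re-runs because C1 60->32; new result 28.
  E9: re-runs because B3 56->28; new result -28.
  H6: re-runs because E9 -56->-28; new result 32.
  D9: re-runs because H4 15->8; H6 60->32; new result 40.
  E10: re-runs because D9 75->40; H8 11->4; new result 44.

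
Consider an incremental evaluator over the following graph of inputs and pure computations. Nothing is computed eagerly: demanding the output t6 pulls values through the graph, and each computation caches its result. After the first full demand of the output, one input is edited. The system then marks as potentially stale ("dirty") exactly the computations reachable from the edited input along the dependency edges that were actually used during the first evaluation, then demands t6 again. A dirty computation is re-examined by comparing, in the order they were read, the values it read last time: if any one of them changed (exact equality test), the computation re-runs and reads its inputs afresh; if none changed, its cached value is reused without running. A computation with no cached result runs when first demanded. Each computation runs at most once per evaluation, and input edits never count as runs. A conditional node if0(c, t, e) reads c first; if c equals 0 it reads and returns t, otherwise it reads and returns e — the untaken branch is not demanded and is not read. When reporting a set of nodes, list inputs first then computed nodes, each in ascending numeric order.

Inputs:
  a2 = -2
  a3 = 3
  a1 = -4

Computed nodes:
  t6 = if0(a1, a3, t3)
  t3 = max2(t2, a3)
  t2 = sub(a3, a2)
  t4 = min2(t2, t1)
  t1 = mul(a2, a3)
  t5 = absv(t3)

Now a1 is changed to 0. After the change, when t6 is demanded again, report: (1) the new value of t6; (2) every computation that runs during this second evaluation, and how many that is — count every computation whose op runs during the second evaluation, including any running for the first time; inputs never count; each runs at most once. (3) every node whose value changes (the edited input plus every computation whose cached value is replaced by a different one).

t6 now evaluates to 3.
Run set: t6 (1 run).
Changed values: a1, t6.

Initial pass — values computed on the first demand:
  t2 = sub(3, -2) = 5
  t3 = max2(5, 3) = 5
  t6 = if0(a1=-4 -> else branch t3) = 5

Second demand — change propagation:
  t6: re-runs because a1 -4->0; new result 3.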